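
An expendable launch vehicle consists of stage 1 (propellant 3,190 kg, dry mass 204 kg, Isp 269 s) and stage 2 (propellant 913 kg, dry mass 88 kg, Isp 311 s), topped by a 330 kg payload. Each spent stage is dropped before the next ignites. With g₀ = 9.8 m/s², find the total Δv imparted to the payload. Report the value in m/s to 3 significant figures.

Ignition mass of stage 1 = 3,190+204 + 913+88 + 330 = 4,725 kg.
Stage 1: m₀ = 4,725 kg, m_f = 4,725 − 3,190 = 1,535 kg; Δv = 269×9.8×ln(3.078) = 2636.2×1.1243 ≈ 2964 m/s.
Stage 2: m₀ = 1,331 kg, m_f = 1,331 − 913 = 418 kg; Δv = 311×9.8×ln(3.184) = 3047.8×1.1582 ≈ 3530 m/s.
Total Δv = 2964 + 3530 = 6494 m/s.

Δv ≈ 6490 m/s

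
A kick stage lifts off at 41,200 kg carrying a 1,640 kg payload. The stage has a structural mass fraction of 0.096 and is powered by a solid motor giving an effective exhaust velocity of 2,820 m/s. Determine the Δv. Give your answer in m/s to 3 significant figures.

Stage wet mass = m₀ − payload = 41,200 − 1,640 = 39,560 kg.
Stage dry mass = ε × stage wet mass = 0.096 × 39,560 = 3,797.76 kg.
Burnout mass m_f = stage dry + payload = 3,797.76 + 1,640 = 5,437.76 kg.
Rocket equation: Δv = v_e · ln(41,200/5,437.76) = 2820.0 × ln(7.577) = 2820.0 × 2.0251 ≈ 5711 m/s.

Δv ≈ 5710 m/s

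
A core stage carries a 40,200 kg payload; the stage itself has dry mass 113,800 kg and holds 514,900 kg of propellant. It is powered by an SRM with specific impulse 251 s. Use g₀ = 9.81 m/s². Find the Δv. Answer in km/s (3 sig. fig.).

v_e = Isp · g₀ = 251 × 9.81 = 2462.3 m/s.
m₀ = payload + dry + propellant = 40,200 + 113,800 + 514,900 = 668,900 kg.
m_f = payload + dry = 40,200 + 113,800 = 154,000 kg.
By the Tsiolkovsky rocket equation, Δv = v_e · ln(m₀/m_f) = 2462.3 × ln(4.344) = 2462.3 × 1.4687 ≈ 3616.4 m/s.

Δv ≈ 3.62 km/s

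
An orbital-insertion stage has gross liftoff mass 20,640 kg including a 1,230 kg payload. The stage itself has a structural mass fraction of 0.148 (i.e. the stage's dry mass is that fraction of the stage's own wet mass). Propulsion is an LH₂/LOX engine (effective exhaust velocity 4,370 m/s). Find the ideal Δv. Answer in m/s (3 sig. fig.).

Δv ≈ 7060 m/s

Stage wet mass = m₀ − payload = 20,640 − 1,230 = 19,410 kg.
Stage dry mass = ε × stage wet mass = 0.148 × 19,410 = 2,872.68 kg.
Burnout mass m_f = stage dry + payload = 2,872.68 + 1,230 = 4,102.68 kg.
From the ideal rocket equation, Δv = v_e · ln(20,640/4,102.68) = 4370.0 × ln(5.031) = 4370.0 × 1.6156 ≈ 7060 m/s.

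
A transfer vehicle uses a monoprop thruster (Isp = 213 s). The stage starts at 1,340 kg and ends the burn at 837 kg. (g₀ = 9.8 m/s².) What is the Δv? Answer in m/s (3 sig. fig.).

Δv ≈ 982 m/s

v_e = Isp · g₀ = 213 × 9.8 = 2087.4 m/s.
Δv = v_e · ln(m₀/m_f) = 2087.4 × ln(1.601) = 2087.4 × 0.4706 ≈ 982.3 m/s.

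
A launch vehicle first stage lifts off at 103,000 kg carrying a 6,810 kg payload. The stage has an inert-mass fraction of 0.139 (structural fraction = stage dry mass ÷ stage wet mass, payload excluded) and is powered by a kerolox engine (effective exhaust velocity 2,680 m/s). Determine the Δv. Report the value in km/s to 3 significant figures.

Δv ≈ 4.37 km/s

Stage wet mass = m₀ − payload = 103,000 − 6,810 = 96,190 kg.
Stage dry mass = ε × stage wet mass = 0.139 × 96,190 = 13,370.4 kg.
Burnout mass m_f = stage dry + payload = 13,370.4 + 6,810 = 20,180.4 kg.
Δv = v_e · ln(103,000/20,180.4) = 2680.0 × ln(5.104) = 2680.0 × 1.6300 ≈ 4368 m/s.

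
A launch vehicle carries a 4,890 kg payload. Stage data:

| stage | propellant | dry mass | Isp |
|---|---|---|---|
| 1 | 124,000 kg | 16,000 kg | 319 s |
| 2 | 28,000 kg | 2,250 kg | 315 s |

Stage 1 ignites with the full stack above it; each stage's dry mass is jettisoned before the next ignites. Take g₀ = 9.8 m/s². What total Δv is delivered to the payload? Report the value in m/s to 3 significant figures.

Δv ≈ 8770 m/s

Ignition mass of stage 1 = 124,000+16,000 + 28,000+2,250 + 4,890 = 175,140 kg.
Stage 1: m₀ = 175,140 kg, m_f = 175,140 − 124,000 = 51,140 kg; Δv = 319×9.8×ln(3.425) = 3126.2×1.2310 ≈ 3848 m/s.
Stage 2: m₀ = 35,140 kg, m_f = 35,140 − 28,000 = 7,140 kg; Δv = 315×9.8×ln(4.922) = 3087.0×1.5936 ≈ 4920 m/s.
Total Δv = 3848 + 4920 = 8768 m/s.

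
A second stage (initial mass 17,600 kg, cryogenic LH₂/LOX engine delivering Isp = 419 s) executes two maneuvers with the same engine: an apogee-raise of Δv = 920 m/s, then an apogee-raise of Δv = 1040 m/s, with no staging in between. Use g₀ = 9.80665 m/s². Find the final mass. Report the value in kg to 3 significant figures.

v_e = Isp · g₀ = 419 × 9.80665 = 4109.0 m/s.
After the first burn: m = 17600 × exp(−920/4109.0) = 17600 × 0.79940 = 14,069.4 kg.
After the second burn: m = 14,069.4 × exp(−1040/4109.0) = 14,069.4 × 0.77639 = 10,923.3 kg.

final mass ≈ 10900 kg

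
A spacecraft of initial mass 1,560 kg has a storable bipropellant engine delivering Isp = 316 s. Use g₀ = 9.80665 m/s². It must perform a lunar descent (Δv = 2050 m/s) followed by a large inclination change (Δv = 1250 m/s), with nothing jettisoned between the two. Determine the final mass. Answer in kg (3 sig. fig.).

v_e = Isp · g₀ = 316 × 9.80665 = 3098.9 m/s.
After the first burn: m = 1560 × exp(−2050/3098.9) = 1560 × 0.51606 = 805.054 kg.
After the second burn: m = 805.054 × exp(−1250/3098.9) = 805.054 × 0.66807 = 537.832 kg.

final mass ≈ 538 kg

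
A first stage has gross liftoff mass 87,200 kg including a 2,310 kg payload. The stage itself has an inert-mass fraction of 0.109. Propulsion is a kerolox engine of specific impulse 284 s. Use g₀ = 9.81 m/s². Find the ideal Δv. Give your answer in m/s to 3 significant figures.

Δv ≈ 5630 m/s

Stage wet mass = m₀ − payload = 87,200 − 2,310 = 84,890 kg.
Stage dry mass = ε × stage wet mass = 0.109 × 84,890 = 9,253.01 kg.
Burnout mass m_f = stage dry + payload = 9,253.01 + 2,310 = 11,563.01 kg.
v_e = Isp · g₀ = 284 × 9.81 = 2786.0 m/s.
By the Tsiolkovsky rocket equation, Δv = v_e · ln(87,200/11,563.01) = 2786.0 × ln(7.541) = 2786.0 × 2.0204 ≈ 5629 m/s.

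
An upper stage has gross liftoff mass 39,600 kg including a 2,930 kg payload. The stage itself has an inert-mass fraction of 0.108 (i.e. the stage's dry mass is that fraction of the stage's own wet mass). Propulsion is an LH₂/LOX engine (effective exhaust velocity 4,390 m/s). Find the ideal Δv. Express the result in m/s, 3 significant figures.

Stage wet mass = m₀ − payload = 39,600 − 2,930 = 36,670 kg.
Stage dry mass = ε × stage wet mass = 0.108 × 36,670 = 3,960.36 kg.
Burnout mass m_f = stage dry + payload = 3,960.36 + 2,930 = 6,890.36 kg.
By the Tsiolkovsky rocket equation, Δv = v_e · ln(39,600/6,890.36) = 4390.0 × ln(5.747) = 4390.0 × 1.7487 ≈ 7677 m/s.

Δv ≈ 7680 m/s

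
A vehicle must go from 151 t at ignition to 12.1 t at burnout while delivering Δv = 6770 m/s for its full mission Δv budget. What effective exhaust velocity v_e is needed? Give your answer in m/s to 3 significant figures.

v_e ≈ 2680 m/s

ln(m₀/m_f) = ln(151000/12100) = ln(12.48) = 2.5241.
v_e = Δv / ln(m₀/m_f) = 6770 / 2.5241 = 2682.2 m/s.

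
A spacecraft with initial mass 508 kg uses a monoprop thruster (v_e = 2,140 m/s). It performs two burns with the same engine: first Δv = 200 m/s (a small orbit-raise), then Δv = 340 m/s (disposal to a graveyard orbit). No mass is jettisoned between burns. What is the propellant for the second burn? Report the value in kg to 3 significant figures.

propellant for the second burn ≈ 68.0 kg

After the first burn: m = 508 × exp(−200/2140.0) = 508 × 0.91078 = 462.676 kg.
After the second burn: m = 462.676 × exp(−340/2140.0) = 462.676 × 0.85310 = 394.709 kg.
Second-burn propellant = 462.676 − 394.709 = 67.967 kg.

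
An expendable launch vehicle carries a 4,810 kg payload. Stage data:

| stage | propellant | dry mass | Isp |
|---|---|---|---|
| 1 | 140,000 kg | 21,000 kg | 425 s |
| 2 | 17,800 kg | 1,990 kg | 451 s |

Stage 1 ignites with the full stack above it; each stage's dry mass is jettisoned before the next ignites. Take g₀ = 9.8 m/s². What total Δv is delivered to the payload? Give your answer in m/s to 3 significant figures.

Ignition mass of stage 1 = 140,000+21,000 + 17,800+1,990 + 4,810 = 185,600 kg.
Stage 1: m₀ = 185,600 kg, m_f = 185,600 − 140,000 = 45,600 kg; Δv = 425×9.8×ln(4.07) = 4165.0×1.4037 ≈ 5846 m/s.
Stage 2: m₀ = 24,600 kg, m_f = 24,600 − 17,800 = 6,800 kg; Δv = 451×9.8×ln(3.618) = 4419.8×1.2858 ≈ 5683 m/s.
Total Δv = 5846 + 5683 = 11529 m/s.

Δv ≈ 11500 m/s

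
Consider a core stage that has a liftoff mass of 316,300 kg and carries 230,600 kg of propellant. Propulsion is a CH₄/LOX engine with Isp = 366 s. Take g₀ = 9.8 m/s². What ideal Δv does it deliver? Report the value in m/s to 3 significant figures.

v_e = Isp · g₀ = 366 × 9.8 = 3586.8 m/s.
m_f = m₀ − m_prop = 316,300 − 230,600 = 85,700 kg.
By the Tsiolkovsky rocket equation, Δv = v_e · ln(m₀/m_f) = 3586.8 × ln(3.691) = 3586.8 × 1.3058 ≈ 4683.8 m/s.

Δv ≈ 4680 m/s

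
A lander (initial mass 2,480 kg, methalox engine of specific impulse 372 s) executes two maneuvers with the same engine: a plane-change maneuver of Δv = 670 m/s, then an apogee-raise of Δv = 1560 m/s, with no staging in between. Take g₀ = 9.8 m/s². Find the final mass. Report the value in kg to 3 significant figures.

final mass ≈ 1350 kg

v_e = Isp · g₀ = 372 × 9.8 = 3645.6 m/s.
After the first burn: m = 2480 × exp(−670/3645.6) = 2480 × 0.83212 = 2,063.66 kg.
After the second burn: m = 2,063.66 × exp(−1560/3645.6) = 2,063.66 × 0.65187 = 1,345.24 kg.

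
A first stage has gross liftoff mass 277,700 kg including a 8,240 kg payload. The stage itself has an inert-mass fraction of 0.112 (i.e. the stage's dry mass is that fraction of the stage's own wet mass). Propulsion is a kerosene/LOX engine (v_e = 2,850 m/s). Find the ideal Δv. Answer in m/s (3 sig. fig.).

Stage wet mass = m₀ − payload = 277,700 − 8,240 = 269,460 kg.
Stage dry mass = ε × stage wet mass = 0.112 × 269,460 = 30,179.5 kg.
Burnout mass m_f = stage dry + payload = 30,179.5 + 8,240 = 38,419.5 kg.
Δv = v_e · ln(277,700/38,419.5) = 2850.0 × ln(7.228) = 2850.0 × 1.9780 ≈ 5637 m/s.

Δv ≈ 5640 m/s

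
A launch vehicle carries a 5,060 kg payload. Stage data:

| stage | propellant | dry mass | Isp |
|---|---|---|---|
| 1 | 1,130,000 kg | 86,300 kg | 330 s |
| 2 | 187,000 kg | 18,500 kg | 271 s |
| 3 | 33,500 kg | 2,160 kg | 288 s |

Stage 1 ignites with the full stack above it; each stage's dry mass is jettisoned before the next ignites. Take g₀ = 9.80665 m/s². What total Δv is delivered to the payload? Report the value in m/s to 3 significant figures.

Δv ≈ 13500 m/s

Ignition mass of stage 1 = 1,130,000+86,300 + 187,000+18,500 + 33,500+2,160 + 5,060 = 1,462,520 kg.
Stage 1: m₀ = 1,462,520 kg, m_f = 1,462,520 − 1,130,000 = 332,520 kg; Δv = 330×9.80665×ln(4.398) = 3236.2×1.4812 ≈ 4794 m/s.
Stage 2: m₀ = 246,220 kg, m_f = 246,220 − 187,000 = 59,220 kg; Δv = 271×9.80665×ln(4.158) = 2657.6×1.4250 ≈ 3787 m/s.
Stage 3: m₀ = 40,720 kg, m_f = 40,720 − 33,500 = 7,220 kg; Δv = 288×9.80665×ln(5.64) = 2824.3×1.7299 ≈ 4886 m/s.
Total Δv = 4794 + 3787 + 4886 = 13467 m/s.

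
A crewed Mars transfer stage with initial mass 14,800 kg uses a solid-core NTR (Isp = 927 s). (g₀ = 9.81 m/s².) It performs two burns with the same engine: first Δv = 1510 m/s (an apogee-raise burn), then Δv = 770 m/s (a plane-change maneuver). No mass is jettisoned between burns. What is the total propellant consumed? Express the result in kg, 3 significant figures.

v_e = Isp · g₀ = 927 × 9.81 = 9093.9 m/s.
After the first burn: m = 14800 × exp(−1510/9093.9) = 14800 × 0.84701 = 12,535.7 kg.
After the second burn: m = 12,535.7 × exp(−770/9093.9) = 12,535.7 × 0.91881 = 11,517.9 kg.
Total propellant = m₀ − m_final = 14800 − 11,517.9 = 3,282.1 kg.

total propellant consumed ≈ 3280 kg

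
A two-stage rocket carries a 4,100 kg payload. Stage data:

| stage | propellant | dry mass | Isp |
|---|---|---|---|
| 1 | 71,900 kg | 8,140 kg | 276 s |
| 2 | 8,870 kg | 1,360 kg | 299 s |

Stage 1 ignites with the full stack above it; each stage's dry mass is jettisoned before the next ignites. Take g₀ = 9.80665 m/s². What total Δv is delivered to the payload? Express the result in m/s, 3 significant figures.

Δv ≈ 6710 m/s

Ignition mass of stage 1 = 71,900+8,140 + 8,870+1,360 + 4,100 = 94,370 kg.
Stage 1: m₀ = 94,370 kg, m_f = 94,370 − 71,900 = 22,470 kg; Δv = 276×9.80665×ln(4.2) = 2706.6×1.4350 ≈ 3884 m/s.
Stage 2: m₀ = 14,330 kg, m_f = 14,330 − 8,870 = 5,460 kg; Δv = 299×9.80665×ln(2.625) = 2932.2×0.9649 ≈ 2829 m/s.
Total Δv = 3884 + 2829 = 6713 m/s.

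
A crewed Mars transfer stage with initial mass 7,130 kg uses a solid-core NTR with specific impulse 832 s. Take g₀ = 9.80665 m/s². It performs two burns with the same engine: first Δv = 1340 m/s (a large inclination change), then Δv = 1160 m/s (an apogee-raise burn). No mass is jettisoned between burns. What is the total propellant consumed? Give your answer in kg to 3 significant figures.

total propellant consumed ≈ 1880 kg

v_e = Isp · g₀ = 832 × 9.80665 = 8159.1 m/s.
After the first burn: m = 7130 × exp(−1340/8159.1) = 7130 × 0.84854 = 6,050.09 kg.
After the second burn: m = 6,050.09 × exp(−1160/8159.1) = 6,050.09 × 0.86747 = 5,248.27 kg.
Total propellant = m₀ − m_final = 7130 − 5,248.27 = 1,881.73 kg.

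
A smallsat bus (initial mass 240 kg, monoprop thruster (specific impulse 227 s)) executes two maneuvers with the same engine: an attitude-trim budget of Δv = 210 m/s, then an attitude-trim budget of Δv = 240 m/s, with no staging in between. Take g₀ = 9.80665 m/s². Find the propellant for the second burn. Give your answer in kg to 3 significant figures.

v_e = Isp · g₀ = 227 × 9.80665 = 2226.1 m/s.
After the first burn: m = 240 × exp(−210/2226.1) = 240 × 0.90998 = 218.395 kg.
After the second burn: m = 218.395 × exp(−240/2226.1) = 218.395 × 0.89780 = 196.075 kg.
Second-burn propellant = 218.395 − 196.075 = 22.32 kg.

propellant for the second burn ≈ 22.3 kg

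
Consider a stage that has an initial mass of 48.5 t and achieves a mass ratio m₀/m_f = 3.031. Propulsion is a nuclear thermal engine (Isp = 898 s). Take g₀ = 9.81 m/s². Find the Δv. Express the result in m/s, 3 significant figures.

v_e = Isp · g₀ = 898 × 9.81 = 8809.4 m/s.
By the Tsiolkovsky rocket equation, Δv = v_e · ln(3.031) = 8809.4 × 1.1089 ≈ 9768.7 m/s.

Δv ≈ 9770 m/s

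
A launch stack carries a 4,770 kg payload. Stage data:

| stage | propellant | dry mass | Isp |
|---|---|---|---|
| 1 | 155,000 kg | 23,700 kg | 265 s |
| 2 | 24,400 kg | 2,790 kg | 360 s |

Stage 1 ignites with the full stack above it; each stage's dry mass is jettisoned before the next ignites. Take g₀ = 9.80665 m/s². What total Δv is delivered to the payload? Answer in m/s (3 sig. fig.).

Δv ≈ 8550 m/s

Ignition mass of stage 1 = 155,000+23,700 + 24,400+2,790 + 4,770 = 210,660 kg.
Stage 1: m₀ = 210,660 kg, m_f = 210,660 − 155,000 = 55,660 kg; Δv = 265×9.80665×ln(3.785) = 2598.8×1.3310 ≈ 3459 m/s.
Stage 2: m₀ = 31,960 kg, m_f = 31,960 − 24,400 = 7,560 kg; Δv = 360×9.80665×ln(4.228) = 3530.4×1.4416 ≈ 5089 m/s.
Total Δv = 3459 + 5089 = 8548 m/s.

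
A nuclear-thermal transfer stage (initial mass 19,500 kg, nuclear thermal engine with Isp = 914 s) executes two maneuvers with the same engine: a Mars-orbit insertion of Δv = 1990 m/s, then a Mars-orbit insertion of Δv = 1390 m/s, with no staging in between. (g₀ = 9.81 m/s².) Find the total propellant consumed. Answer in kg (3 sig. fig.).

v_e = Isp · g₀ = 914 × 9.81 = 8966.3 m/s.
After the first burn: m = 19500 × exp(−1990/8966.3) = 19500 × 0.80096 = 15,618.7 kg.
After the second burn: m = 15,618.7 × exp(−1390/8966.3) = 15,618.7 × 0.85639 = 13,375.7 kg.
Total propellant = m₀ − m_final = 19500 − 13,375.7 = 6,124.3 kg.

total propellant consumed ≈ 6120 kg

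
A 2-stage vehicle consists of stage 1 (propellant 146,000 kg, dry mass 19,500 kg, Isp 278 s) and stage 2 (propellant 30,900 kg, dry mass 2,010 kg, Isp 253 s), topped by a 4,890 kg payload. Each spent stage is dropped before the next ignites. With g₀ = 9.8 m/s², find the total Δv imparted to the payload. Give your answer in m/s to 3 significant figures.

Δv ≈ 7670 m/s

Ignition mass of stage 1 = 146,000+19,500 + 30,900+2,010 + 4,890 = 203,300 kg.
Stage 1: m₀ = 203,300 kg, m_f = 203,300 − 146,000 = 57,300 kg; Δv = 278×9.8×ln(3.548) = 2724.4×1.2664 ≈ 3450 m/s.
Stage 2: m₀ = 37,800 kg, m_f = 37,800 − 30,900 = 6,900 kg; Δv = 253×9.8×ln(5.478) = 2479.4×1.7008 ≈ 4217 m/s.
Total Δv = 3450 + 4217 = 7667 m/s.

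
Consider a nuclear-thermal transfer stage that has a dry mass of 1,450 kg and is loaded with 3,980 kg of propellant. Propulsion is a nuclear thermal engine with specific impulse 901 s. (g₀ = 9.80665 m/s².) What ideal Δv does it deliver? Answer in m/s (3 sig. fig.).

v_e = Isp · g₀ = 901 × 9.80665 = 8835.8 m/s.
m₀ = m_dry + m_prop = 1,450 + 3,980 = 5,430 kg.
Δv = v_e · ln(m₀/m_f) = 8835.8 × ln(3.745) = 8835.8 × 1.3204 ≈ 11666.6 m/s.

Δv ≈ 11700 m/s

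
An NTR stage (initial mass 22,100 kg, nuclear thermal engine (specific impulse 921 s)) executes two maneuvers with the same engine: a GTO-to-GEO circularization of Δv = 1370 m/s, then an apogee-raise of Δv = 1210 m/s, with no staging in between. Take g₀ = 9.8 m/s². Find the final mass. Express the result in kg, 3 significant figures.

final mass ≈ 16600 kg

v_e = Isp · g₀ = 921 × 9.8 = 9025.8 m/s.
After the first burn: m = 22100 × exp(−1370/9025.8) = 22100 × 0.85917 = 18,987.7 kg.
After the second burn: m = 18,987.7 × exp(−1210/9025.8) = 18,987.7 × 0.87454 = 16,605.5 kg.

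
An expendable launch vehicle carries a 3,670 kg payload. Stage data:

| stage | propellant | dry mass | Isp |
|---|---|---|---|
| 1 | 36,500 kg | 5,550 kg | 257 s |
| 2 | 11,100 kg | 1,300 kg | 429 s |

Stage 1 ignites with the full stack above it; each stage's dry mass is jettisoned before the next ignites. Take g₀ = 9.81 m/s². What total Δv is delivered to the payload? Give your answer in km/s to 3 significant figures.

Ignition mass of stage 1 = 36,500+5,550 + 11,100+1,300 + 3,670 = 58,120 kg.
Stage 1: m₀ = 58,120 kg, m_f = 58,120 − 36,500 = 21,620 kg; Δv = 257×9.81×ln(2.688) = 2521.2×0.9889 ≈ 2493 m/s.
Stage 2: m₀ = 16,070 kg, m_f = 16,070 − 11,100 = 4,970 kg; Δv = 429×9.81×ln(3.233) = 4208.5×1.1735 ≈ 4939 m/s.
Total Δv = 2493 + 4939 = 7432 m/s.

Δv ≈ 7.43 km/s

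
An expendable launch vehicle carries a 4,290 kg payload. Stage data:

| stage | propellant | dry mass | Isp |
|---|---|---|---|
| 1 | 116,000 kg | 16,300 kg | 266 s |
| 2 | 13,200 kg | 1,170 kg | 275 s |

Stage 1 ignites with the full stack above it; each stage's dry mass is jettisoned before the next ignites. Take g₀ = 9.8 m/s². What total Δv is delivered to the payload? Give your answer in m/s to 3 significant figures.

Ignition mass of stage 1 = 116,000+16,300 + 13,200+1,170 + 4,290 = 150,960 kg.
Stage 1: m₀ = 150,960 kg, m_f = 150,960 − 116,000 = 34,960 kg; Δv = 266×9.8×ln(4.318) = 2606.8×1.4628 ≈ 3813 m/s.
Stage 2: m₀ = 18,660 kg, m_f = 18,660 − 13,200 = 5,460 kg; Δv = 275×9.8×ln(3.418) = 2695.0×1.2289 ≈ 3312 m/s.
Total Δv = 3813 + 3312 = 7125 m/s.

Δv ≈ 7130 m/s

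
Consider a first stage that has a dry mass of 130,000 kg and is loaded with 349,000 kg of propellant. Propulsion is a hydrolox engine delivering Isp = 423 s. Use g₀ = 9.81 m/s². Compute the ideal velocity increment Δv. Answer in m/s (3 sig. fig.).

Δv ≈ 5410 m/s

v_e = Isp · g₀ = 423 × 9.81 = 4149.6 m/s.
m₀ = m_dry + m_prop = 130,000 + 349,000 = 479,000 kg.
Using Δv = v_e ln(m₀/m_f): Δv = v_e · ln(m₀/m_f) = 4149.6 × ln(3.685) = 4149.6 × 1.3042 ≈ 5411.8 m/s.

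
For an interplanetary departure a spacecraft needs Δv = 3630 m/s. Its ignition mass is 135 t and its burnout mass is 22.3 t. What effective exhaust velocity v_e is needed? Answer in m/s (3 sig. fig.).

v_e ≈ 2020 m/s

ln(m₀/m_f) = ln(135000/22300) = ln(6.054) = 1.8007.
v_e = Δv / ln(m₀/m_f) = 3630 / 1.8007 = 2015.9 m/s.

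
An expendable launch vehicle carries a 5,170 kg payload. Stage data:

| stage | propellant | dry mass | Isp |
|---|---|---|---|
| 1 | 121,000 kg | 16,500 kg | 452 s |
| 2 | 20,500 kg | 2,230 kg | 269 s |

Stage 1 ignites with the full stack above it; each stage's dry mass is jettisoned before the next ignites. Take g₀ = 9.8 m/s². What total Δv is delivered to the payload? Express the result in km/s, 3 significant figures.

Δv ≈ 9.32 km/s

Ignition mass of stage 1 = 121,000+16,500 + 20,500+2,230 + 5,170 = 165,400 kg.
Stage 1: m₀ = 165,400 kg, m_f = 165,400 − 121,000 = 44,400 kg; Δv = 452×9.8×ln(3.725) = 4429.6×1.3151 ≈ 5825 m/s.
Stage 2: m₀ = 27,900 kg, m_f = 27,900 − 20,500 = 7,400 kg; Δv = 269×9.8×ln(3.77) = 2636.2×1.3271 ≈ 3499 m/s.
Total Δv = 5825 + 3499 = 9324 m/s.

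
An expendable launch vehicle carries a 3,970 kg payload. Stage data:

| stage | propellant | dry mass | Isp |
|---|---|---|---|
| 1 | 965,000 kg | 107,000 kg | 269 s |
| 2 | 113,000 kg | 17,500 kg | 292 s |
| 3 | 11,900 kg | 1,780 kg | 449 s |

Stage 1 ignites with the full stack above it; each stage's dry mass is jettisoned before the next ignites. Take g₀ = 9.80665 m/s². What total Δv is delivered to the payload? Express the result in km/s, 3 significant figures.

Ignition mass of stage 1 = 965,000+107,000 + 113,000+17,500 + 11,900+1,780 + 3,970 = 1,220,150 kg.
Stage 1: m₀ = 1,220,150 kg, m_f = 1,220,150 − 965,000 = 255,150 kg; Δv = 269×9.80665×ln(4.782) = 2638.0×1.5649 ≈ 4128 m/s.
Stage 2: m₀ = 148,150 kg, m_f = 148,150 − 113,000 = 35,150 kg; Δv = 292×9.80665×ln(4.215) = 2863.5×1.4386 ≈ 4119 m/s.
Stage 3: m₀ = 17,650 kg, m_f = 17,650 − 11,900 = 5,750 kg; Δv = 449×9.80665×ln(3.07) = 4403.2×1.1215 ≈ 4938 m/s.
Total Δv = 4128 + 4119 + 4938 = 13185 m/s.

Δv ≈ 13.2 km/s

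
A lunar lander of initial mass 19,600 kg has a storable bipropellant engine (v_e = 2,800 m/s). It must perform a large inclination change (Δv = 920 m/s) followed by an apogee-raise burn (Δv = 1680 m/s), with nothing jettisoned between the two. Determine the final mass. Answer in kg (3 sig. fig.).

After the first burn: m = 19600 × exp(−920/2800.0) = 19600 × 0.71995 = 14,111 kg.
After the second burn: m = 14,111 × exp(−1680/2800.0) = 14,111 × 0.54881 = 7,744.26 kg.

final mass ≈ 7740 kg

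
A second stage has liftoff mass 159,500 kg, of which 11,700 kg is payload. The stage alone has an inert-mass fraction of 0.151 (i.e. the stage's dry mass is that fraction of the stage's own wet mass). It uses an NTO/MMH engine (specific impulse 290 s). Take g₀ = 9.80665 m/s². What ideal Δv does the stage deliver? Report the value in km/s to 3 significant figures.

Δv ≈ 4.39 km/s

Stage wet mass = m₀ − payload = 159,500 − 11,700 = 147,800 kg.
Stage dry mass = ε × stage wet mass = 0.151 × 147,800 = 22,317.8 kg.
Burnout mass m_f = stage dry + payload = 22,317.8 + 11,700 = 34,017.8 kg.
v_e = Isp · g₀ = 290 × 9.80665 = 2843.9 m/s.
Δv = v_e · ln(159,500/34,017.8) = 2843.9 × ln(4.689) = 2843.9 × 1.5452 ≈ 4394 m/s.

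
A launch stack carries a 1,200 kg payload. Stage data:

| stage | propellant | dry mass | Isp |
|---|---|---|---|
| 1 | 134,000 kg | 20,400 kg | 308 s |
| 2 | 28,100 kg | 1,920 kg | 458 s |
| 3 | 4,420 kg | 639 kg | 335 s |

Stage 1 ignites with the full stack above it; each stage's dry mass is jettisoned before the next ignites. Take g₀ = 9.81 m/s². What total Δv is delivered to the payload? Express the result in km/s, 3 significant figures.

Δv ≈ 14.4 km/s

Ignition mass of stage 1 = 134,000+20,400 + 28,100+1,920 + 4,420+639 + 1,200 = 190,679 kg.
Stage 1: m₀ = 190,679 kg, m_f = 190,679 − 134,000 = 56,679 kg; Δv = 308×9.81×ln(3.364) = 3021.5×1.2132 ≈ 3666 m/s.
Stage 2: m₀ = 36,279 kg, m_f = 36,279 − 28,100 = 8,179 kg; Δv = 458×9.81×ln(4.436) = 4493.0×1.4897 ≈ 6693 m/s.
Stage 3: m₀ = 6,259 kg, m_f = 6,259 − 4,420 = 1,839 kg; Δv = 335×9.81×ln(3.403) = 3286.4×1.2248 ≈ 4025 m/s.
Total Δv = 3666 + 6693 + 4025 = 14384 m/s.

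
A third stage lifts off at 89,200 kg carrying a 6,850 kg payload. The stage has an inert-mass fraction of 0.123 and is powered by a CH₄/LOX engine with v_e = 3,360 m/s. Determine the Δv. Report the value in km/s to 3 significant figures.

Stage wet mass = m₀ − payload = 89,200 − 6,850 = 82,350 kg.
Stage dry mass = ε × stage wet mass = 0.123 × 82,350 = 10,129.1 kg.
Burnout mass m_f = stage dry + payload = 10,129.1 + 6,850 = 16,979.1 kg.
Δv = v_e · ln(89,200/16,979.1) = 3360.0 × ln(5.254) = 3360.0 × 1.6589 ≈ 5574 m/s.

Δv ≈ 5.57 km/s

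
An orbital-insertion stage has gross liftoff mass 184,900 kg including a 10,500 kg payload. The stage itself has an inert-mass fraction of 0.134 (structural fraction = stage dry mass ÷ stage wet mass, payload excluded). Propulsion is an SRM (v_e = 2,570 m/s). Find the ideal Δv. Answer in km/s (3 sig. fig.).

Δv ≈ 4.36 km/s

Stage wet mass = m₀ − payload = 184,900 − 10,500 = 174,400 kg.
Stage dry mass = ε × stage wet mass = 0.134 × 174,400 = 23,369.6 kg.
Burnout mass m_f = stage dry + payload = 23,369.6 + 10,500 = 33,869.6 kg.
Δv = v_e · ln(184,900/33,869.6) = 2570.0 × ln(5.459) = 2570.0 × 1.6973 ≈ 4362 m/s.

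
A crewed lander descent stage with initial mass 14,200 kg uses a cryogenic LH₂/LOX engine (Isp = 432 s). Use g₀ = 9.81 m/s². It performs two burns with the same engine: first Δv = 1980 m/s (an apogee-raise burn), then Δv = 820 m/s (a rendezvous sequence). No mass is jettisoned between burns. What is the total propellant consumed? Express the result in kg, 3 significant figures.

total propellant consumed ≈ 6870 kg

v_e = Isp · g₀ = 432 × 9.81 = 4237.9 m/s.
After the first burn: m = 14200 × exp(−1980/4237.9) = 14200 × 0.62675 = 8,899.85 kg.
After the second burn: m = 8,899.85 × exp(−820/4237.9) = 8,899.85 × 0.82408 = 7,334.19 kg.
Total propellant = m₀ − m_final = 14200 − 7,334.19 = 6,865.81 kg.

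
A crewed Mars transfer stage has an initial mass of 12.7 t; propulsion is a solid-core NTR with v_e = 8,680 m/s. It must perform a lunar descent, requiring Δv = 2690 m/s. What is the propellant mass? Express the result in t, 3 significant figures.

By the Tsiolkovsky rocket equation, m₀/m_f = exp(Δv / v_e) = exp(2690 / 8680.0) = exp(0.3099) = 1.3633.
m_f = 12.7 / 1.3633 = 9.31563 t, so propellant = m₀ − m_f = 12.7 − 9.31563 = 3.38437 t.

propellant mass ≈ 3.38 t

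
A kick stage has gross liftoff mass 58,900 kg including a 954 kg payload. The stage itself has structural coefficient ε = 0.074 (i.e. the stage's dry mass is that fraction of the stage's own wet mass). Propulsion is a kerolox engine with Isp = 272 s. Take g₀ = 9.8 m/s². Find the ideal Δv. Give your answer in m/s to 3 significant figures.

Δv ≈ 6450 m/s

Stage wet mass = m₀ − payload = 58,900 − 954 = 57,946 kg.
Stage dry mass = ε × stage wet mass = 0.074 × 57,946 = 4,288 kg.
Burnout mass m_f = stage dry + payload = 4,288 + 954 = 5,242 kg.
v_e = Isp · g₀ = 272 × 9.8 = 2665.6 m/s.
From the ideal rocket equation, Δv = v_e · ln(58,900/5,242) = 2665.6 × ln(11.24) = 2665.6 × 2.4191 ≈ 6448 m/s.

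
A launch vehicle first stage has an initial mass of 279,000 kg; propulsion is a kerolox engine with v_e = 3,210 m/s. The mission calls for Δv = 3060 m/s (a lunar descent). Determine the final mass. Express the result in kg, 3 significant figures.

From the ideal rocket equation, m₀/m_f = exp(Δv / v_e) = exp(3060 / 3210.0) = exp(0.9533) = 2.5942.
m_f = m₀ / 2.5942 = 279,000 / 2.5942 = 107,548 kg.

final mass ≈ 108000 kg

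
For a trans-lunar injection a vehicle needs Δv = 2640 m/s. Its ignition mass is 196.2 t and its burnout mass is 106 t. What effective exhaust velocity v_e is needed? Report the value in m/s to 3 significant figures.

v_e ≈ 4290 m/s

ln(m₀/m_f) = ln(196200/106000) = ln(1.851) = 0.6157.
Rocket equation: v_e = Δv / ln(m₀/m_f) = 2640 / 0.6157 = 4287.8 m/s.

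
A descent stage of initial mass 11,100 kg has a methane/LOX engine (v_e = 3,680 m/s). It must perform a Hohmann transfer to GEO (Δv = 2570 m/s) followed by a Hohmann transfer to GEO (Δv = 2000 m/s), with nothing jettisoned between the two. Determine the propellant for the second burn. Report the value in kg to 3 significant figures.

propellant for the second burn ≈ 2310 kg

After the first burn: m = 11100 × exp(−2570/3680.0) = 11100 × 0.49740 = 5,521.14 kg.
After the second burn: m = 5,521.14 × exp(−2000/3680.0) = 5,521.14 × 0.58072 = 3,206.24 kg.
Second-burn propellant = 5,521.14 − 3,206.24 = 2,314.9 kg.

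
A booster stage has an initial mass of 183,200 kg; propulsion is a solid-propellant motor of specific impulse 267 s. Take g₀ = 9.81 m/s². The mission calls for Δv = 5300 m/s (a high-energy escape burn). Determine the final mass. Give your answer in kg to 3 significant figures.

v_e = Isp · g₀ = 267 × 9.81 = 2619.3 m/s.
m₀/m_f = exp(Δv / v_e) = exp(5300 / 2619.3) = exp(2.0235) = 7.5645.
m_f = m₀ / 7.5645 = 183,200 / 7.5645 = 24,218.4 kg.

final mass ≈ 24200 kg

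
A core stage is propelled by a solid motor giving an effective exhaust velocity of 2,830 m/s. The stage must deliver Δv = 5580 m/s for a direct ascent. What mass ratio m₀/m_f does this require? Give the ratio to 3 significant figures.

mass ratio ≈ 7.18

Using Δv = v_e ln(m₀/m_f): m₀/m_f = exp(Δv / v_e) = exp(5580 / 2830.0) = exp(1.9717) = 7.1831.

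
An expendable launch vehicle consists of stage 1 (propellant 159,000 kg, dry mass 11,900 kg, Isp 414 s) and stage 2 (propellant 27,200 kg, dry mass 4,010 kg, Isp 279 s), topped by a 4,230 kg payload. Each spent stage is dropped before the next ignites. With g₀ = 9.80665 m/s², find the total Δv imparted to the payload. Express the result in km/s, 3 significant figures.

Ignition mass of stage 1 = 159,000+11,900 + 27,200+4,010 + 4,230 = 206,340 kg.
Stage 1: m₀ = 206,340 kg, m_f = 206,340 − 159,000 = 47,340 kg; Δv = 414×9.80665×ln(4.359) = 4060.0×1.4722 ≈ 5977 m/s.
Stage 2: m₀ = 35,440 kg, m_f = 35,440 − 27,200 = 8,240 kg; Δv = 279×9.80665×ln(4.301) = 2736.1×1.4588 ≈ 3991 m/s.
Total Δv = 5977 + 3991 = 9968 m/s.

Δv ≈ 9.97 km/s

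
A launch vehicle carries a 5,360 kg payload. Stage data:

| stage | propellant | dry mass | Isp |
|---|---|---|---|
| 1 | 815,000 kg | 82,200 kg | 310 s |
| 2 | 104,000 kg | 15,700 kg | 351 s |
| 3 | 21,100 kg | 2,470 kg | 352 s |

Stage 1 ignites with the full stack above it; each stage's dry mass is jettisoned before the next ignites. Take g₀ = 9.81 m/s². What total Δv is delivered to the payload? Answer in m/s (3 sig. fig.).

Δv ≈ 13300 m/s

Ignition mass of stage 1 = 815,000+82,200 + 104,000+15,700 + 21,100+2,470 + 5,360 = 1,045,830 kg.
Stage 1: m₀ = 1,045,830 kg, m_f = 1,045,830 − 815,000 = 230,830 kg; Δv = 310×9.81×ln(4.531) = 3041.1×1.5109 ≈ 4595 m/s.
Stage 2: m₀ = 148,630 kg, m_f = 148,630 − 104,000 = 44,630 kg; Δv = 351×9.81×ln(3.33) = 3443.3×1.2031 ≈ 4142 m/s.
Stage 3: m₀ = 28,930 kg, m_f = 28,930 − 21,100 = 7,830 kg; Δv = 352×9.81×ln(3.695) = 3453.1×1.3069 ≈ 4513 m/s.
Total Δv = 4595 + 4142 + 4513 = 13250 m/s.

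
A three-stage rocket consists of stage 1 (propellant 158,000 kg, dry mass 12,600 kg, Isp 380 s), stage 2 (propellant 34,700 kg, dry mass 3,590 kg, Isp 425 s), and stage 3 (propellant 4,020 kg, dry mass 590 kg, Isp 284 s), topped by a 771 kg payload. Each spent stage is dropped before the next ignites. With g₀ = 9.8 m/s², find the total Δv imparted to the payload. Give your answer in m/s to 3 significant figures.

Ignition mass of stage 1 = 158,000+12,600 + 34,700+3,590 + 4,020+590 + 771 = 214,271 kg.
Stage 1: m₀ = 214,271 kg, m_f = 214,271 − 158,000 = 56,271 kg; Δv = 380×9.8×ln(3.808) = 3724.0×1.3371 ≈ 4979 m/s.
Stage 2: m₀ = 43,671 kg, m_f = 43,671 − 34,700 = 8,971 kg; Δv = 425×9.8×ln(4.868) = 4165.0×1.5827 ≈ 6592 m/s.
Stage 3: m₀ = 5,381 kg, m_f = 5,381 − 4,020 = 1,361 kg; Δv = 284×9.8×ln(3.954) = 2783.2×1.3747 ≈ 3826 m/s.
Total Δv = 4979 + 6592 + 3826 = 15397 m/s.

Δv ≈ 15400 m/s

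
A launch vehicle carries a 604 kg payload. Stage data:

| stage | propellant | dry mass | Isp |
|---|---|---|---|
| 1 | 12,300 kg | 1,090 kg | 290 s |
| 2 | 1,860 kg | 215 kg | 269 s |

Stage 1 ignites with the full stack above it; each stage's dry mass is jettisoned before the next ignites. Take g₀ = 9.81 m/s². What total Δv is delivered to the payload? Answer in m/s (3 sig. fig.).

Δv ≈ 7250 m/s

Ignition mass of stage 1 = 12,300+1,090 + 1,860+215 + 604 = 16,069 kg.
Stage 1: m₀ = 16,069 kg, m_f = 16,069 − 12,300 = 3,769 kg; Δv = 290×9.81×ln(4.263) = 2844.9×1.4501 ≈ 4125 m/s.
Stage 2: m₀ = 2,679 kg, m_f = 2,679 − 1,860 = 819 kg; Δv = 269×9.81×ln(3.271) = 2638.9×1.1851 ≈ 3127 m/s.
Total Δv = 4125 + 3127 = 7252 m/s.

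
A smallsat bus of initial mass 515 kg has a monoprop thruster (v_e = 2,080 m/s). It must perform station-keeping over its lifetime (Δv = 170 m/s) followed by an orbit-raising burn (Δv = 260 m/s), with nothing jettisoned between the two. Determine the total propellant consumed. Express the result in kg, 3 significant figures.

After the first burn: m = 515 × exp(−170/2080.0) = 515 × 0.92152 = 474.583 kg.
After the second burn: m = 474.583 × exp(−260/2080.0) = 474.583 × 0.88250 = 418.819 kg.
Total propellant = m₀ − m_final = 515 − 418.819 = 96.181 kg.

total propellant consumed ≈ 96.2 kg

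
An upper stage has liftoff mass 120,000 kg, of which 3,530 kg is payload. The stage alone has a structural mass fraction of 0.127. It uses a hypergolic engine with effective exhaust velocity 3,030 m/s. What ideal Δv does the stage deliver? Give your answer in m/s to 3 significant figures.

Stage wet mass = m₀ − payload = 120,000 − 3,530 = 116,470 kg.
Stage dry mass = ε × stage wet mass = 0.127 × 116,470 = 14,791.7 kg.
Burnout mass m_f = stage dry + payload = 14,791.7 + 3,530 = 18,321.7 kg.
Δv = v_e · ln(120,000/18,321.7) = 3030.0 × ln(6.55) = 3030.0 × 1.8794 ≈ 5695 m/s.

Δv ≈ 5690 m/s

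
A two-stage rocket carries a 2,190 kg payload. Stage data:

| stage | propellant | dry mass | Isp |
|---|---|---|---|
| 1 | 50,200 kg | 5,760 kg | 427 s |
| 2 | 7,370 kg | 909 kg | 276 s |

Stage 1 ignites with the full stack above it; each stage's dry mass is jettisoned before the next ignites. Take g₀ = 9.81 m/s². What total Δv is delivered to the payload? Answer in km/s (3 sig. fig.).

Δv ≈ 9.20 km/s

Ignition mass of stage 1 = 50,200+5,760 + 7,370+909 + 2,190 = 66,429 kg.
Stage 1: m₀ = 66,429 kg, m_f = 66,429 − 50,200 = 16,229 kg; Δv = 427×9.81×ln(4.093) = 4188.9×1.4093 ≈ 5904 m/s.
Stage 2: m₀ = 10,469 kg, m_f = 10,469 − 7,370 = 3,099 kg; Δv = 276×9.81×ln(3.378) = 2707.6×1.2173 ≈ 3296 m/s.
Total Δv = 5904 + 3296 = 9200 m/s.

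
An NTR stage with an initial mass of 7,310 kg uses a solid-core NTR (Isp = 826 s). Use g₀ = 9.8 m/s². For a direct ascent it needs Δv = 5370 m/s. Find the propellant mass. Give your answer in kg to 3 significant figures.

propellant mass ≈ 3540 kg

v_e = Isp · g₀ = 826 × 9.8 = 8094.8 m/s.
Rocket equation: m₀/m_f = exp(Δv / v_e) = exp(5370 / 8094.8) = exp(0.6634) = 1.9414.
m_f = 7,310 / 1.9414 = 3,765.32 kg, so propellant = m₀ − m_f = 7,310 − 3,765.32 = 3,544.68 kg.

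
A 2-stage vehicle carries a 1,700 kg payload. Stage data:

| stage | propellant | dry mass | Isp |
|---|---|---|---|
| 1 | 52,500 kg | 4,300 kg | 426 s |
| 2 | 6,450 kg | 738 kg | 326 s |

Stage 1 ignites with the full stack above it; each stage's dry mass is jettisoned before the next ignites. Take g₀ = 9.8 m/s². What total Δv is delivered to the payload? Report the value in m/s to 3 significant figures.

Ignition mass of stage 1 = 52,500+4,300 + 6,450+738 + 1,700 = 65,688 kg.
Stage 1: m₀ = 65,688 kg, m_f = 65,688 − 52,500 = 13,188 kg; Δv = 426×9.8×ln(4.981) = 4174.8×1.6056 ≈ 6703 m/s.
Stage 2: m₀ = 8,888 kg, m_f = 8,888 − 6,450 = 2,438 kg; Δv = 326×9.8×ln(3.646) = 3194.8×1.2935 ≈ 4133 m/s.
Total Δv = 6703 + 4133 = 10836 m/s.

Δv ≈ 10800 m/s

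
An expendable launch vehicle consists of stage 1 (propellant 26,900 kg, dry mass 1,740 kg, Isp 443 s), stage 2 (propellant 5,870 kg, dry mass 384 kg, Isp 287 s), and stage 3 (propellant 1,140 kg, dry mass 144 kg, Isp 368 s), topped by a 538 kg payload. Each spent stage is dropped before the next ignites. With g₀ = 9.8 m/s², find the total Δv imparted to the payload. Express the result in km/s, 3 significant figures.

Δv ≈ 12.9 km/s

Ignition mass of stage 1 = 26,900+1,740 + 5,870+384 + 1,140+144 + 538 = 36,716 kg.
Stage 1: m₀ = 36,716 kg, m_f = 36,716 − 26,900 = 9,816 kg; Δv = 443×9.8×ln(3.74) = 4341.4×1.3192 ≈ 5727 m/s.
Stage 2: m₀ = 8,076 kg, m_f = 8,076 − 5,870 = 2,206 kg; Δv = 287×9.8×ln(3.661) = 2812.6×1.2977 ≈ 3650 m/s.
Stage 3: m₀ = 1,822 kg, m_f = 1,822 − 1,140 = 682 kg; Δv = 368×9.8×ln(2.672) = 3606.4×0.9827 ≈ 3544 m/s.
Total Δv = 5727 + 3650 + 3544 = 12921 m/s.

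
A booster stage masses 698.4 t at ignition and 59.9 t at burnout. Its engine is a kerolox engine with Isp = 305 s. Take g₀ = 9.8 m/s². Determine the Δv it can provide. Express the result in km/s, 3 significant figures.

v_e = Isp · g₀ = 305 × 9.8 = 2989.0 m/s.
From the ideal rocket equation, Δv = v_e · ln(m₀/m_f) = 2989.0 × ln(11.66) = 2989.0 × 2.4561 ≈ 7341.3 m/s.

Δv ≈ 7.34 km/s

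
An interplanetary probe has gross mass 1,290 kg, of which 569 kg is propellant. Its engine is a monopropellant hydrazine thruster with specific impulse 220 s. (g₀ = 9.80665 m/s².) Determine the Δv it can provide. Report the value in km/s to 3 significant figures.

v_e = Isp · g₀ = 220 × 9.80665 = 2157.5 m/s.
m_f = m₀ − m_prop = 1,290 − 569 = 721 kg.
By the Tsiolkovsky rocket equation, Δv = v_e · ln(m₀/m_f) = 2157.5 × ln(1.789) = 2157.5 × 0.5818 ≈ 1255.1 m/s.

Δv ≈ 1.26 km/s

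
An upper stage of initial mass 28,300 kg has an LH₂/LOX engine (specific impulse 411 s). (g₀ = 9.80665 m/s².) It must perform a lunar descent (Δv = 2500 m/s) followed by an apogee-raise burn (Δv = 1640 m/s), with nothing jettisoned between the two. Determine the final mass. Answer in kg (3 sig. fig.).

v_e = Isp · g₀ = 411 × 9.80665 = 4030.5 m/s.
After the first burn: m = 28300 × exp(−2500/4030.5) = 28300 × 0.53780 = 15,219.7 kg.
After the second burn: m = 15,219.7 × exp(−1640/4030.5) = 15,219.7 × 0.66571 = 10,131.9 kg.

final mass ≈ 10100 kg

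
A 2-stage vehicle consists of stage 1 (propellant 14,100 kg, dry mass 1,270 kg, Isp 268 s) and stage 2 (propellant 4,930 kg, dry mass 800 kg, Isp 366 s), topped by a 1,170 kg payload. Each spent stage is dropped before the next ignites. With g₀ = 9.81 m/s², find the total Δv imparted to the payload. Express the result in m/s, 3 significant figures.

Ignition mass of stage 1 = 14,100+1,270 + 4,930+800 + 1,170 = 22,270 kg.
Stage 1: m₀ = 22,270 kg, m_f = 22,270 − 14,100 = 8,170 kg; Δv = 268×9.81×ln(2.726) = 2629.1×1.0028 ≈ 2636 m/s.
Stage 2: m₀ = 6,900 kg, m_f = 6,900 − 4,930 = 1,970 kg; Δv = 366×9.81×ln(3.503) = 3590.5×1.2535 ≈ 4501 m/s.
Total Δv = 2636 + 4501 = 7137 m/s.

Δv ≈ 7140 m/s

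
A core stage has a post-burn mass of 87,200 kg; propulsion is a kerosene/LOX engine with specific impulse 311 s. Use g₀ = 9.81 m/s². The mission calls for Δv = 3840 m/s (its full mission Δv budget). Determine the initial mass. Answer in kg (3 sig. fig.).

initial mass ≈ 307000 kg

v_e = Isp · g₀ = 311 × 9.81 = 3050.9 m/s.
From the ideal rocket equation, m₀/m_f = exp(Δv / v_e) = exp(3840 / 3050.9) = exp(1.2586) = 3.5206.
m₀ = m_f × 3.5206 = 87,200 × 3.5206 = 306,996 kg.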